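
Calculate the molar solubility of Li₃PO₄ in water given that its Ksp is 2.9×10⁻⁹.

3.2×10⁻³ M

Li₃PO₄(s) ⇌ 3 Li⁺(aq) + PO₄³⁻(aq)
If s mol/L of Li₃PO₄ dissolves, [Li⁺] = 3s and [PO₄³⁻] = s.
Ksp = [Li⁺]^3[PO₄³⁻] = (3s)^3 · s = 27s^4
27s^4 = 2.9×10⁻⁹  ⇒  s^4 = 1.1×10⁻¹⁰
Taking the 4th root, s = 3.2×10⁻³ M.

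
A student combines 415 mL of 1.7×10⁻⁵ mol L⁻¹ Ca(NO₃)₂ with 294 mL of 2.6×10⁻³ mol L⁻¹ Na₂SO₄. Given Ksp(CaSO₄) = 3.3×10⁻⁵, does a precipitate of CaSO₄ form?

After mixing, V = 415 mL + 294 mL = 709 mL.
[Ca²⁺] = (1.7×10⁻⁵)(415)/709 = 1.0×10⁻⁵ mol L⁻¹
[SO₄²⁻] = (2.6×10⁻³)(294)/709 = 1.1×10⁻³ mol L⁻¹
Q = [Ca²⁺][SO₄²⁻] = 1.1×10⁻⁸
Since Q (1.1×10⁻⁸) is less than Ksp (3.3×10⁻⁵), no CaSO₄ precipitates.

No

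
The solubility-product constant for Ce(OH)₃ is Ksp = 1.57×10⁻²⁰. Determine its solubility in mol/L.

Ce(OH)₃(s) ⇌ Ce³⁺(aq) + 3 OH⁻(aq)
Let s be the molar solubility. Then [Ce³⁺] = s and [OH⁻] = 3s.
Ksp = [Ce³⁺][OH⁻]^3 = s · (3s)^3 = 27s^4
27s^4 = 1.57×10⁻²⁰  ⇒  s^4 = 5.81×10⁻²²
s = 4.91×10⁻⁶ mol L⁻¹

4.91×10⁻⁶ M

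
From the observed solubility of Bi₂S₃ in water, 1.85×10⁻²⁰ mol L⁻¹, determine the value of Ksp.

Bi₂S₃(s) ⇌ 2 Bi³⁺(aq) + 3 S²⁻(aq)
Let s be the molar solubility. Then [Bi³⁺] = 2s and [S²⁻] = 3s.
Ksp = [Bi³⁺]^2[S²⁻]^3 = (2s)^2 · (3s)^3 = 108s^5
Ksp = 108 × (1.85×10⁻²⁰)^5 = 2.34×10⁻⁹⁷

Ksp = 2.34×10⁻⁹⁷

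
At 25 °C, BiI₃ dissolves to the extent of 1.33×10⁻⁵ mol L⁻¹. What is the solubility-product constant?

Ksp = 8.45×10⁻¹⁹

BiI₃(s) ⇌ Bi³⁺(aq) + 3 I⁻(aq)
Call the molar solubility s, so that [Bi³⁺] = s and [I⁻] = 3s.
Ksp = [Bi³⁺][I⁻]^3 = s · (3s)^3 = 27s^4
Ksp = 27 × (1.33×10⁻⁵)^4 = 8.45×10⁻¹⁹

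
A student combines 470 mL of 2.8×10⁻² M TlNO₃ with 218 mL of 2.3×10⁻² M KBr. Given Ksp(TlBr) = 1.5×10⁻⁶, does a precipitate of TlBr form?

Total volume after mixing = 470 + 218 = 688 mL.
[Tl⁺] = (2.8×10⁻²)(470)/688 = 1.9×10⁻² M
[Br⁻] = (2.3×10⁻²)(218)/688 = 7.3×10⁻³ M
Q = [Tl⁺][Br⁻] = 1.4×10⁻⁴
Q = 1.4×10⁻⁴ > Ksp = 1.5×10⁻⁶, so the solution is supersaturated and TlBr precipitates.

Yes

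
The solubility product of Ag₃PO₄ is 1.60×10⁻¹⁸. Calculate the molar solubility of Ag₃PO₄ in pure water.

Ag₃PO₄(s) ⇌ 3 Ag⁺(aq) + PO₄³⁻(aq)
With molar solubility s: [Ag⁺] = 3s, [PO₄³⁻] = s.
Ksp = [Ag⁺]^3[PO₄³⁻] = (3s)^3 · s = 27s^4
27s^4 = 1.60×10⁻¹⁸  ⇒  s^4 = 5.93×10⁻²⁰
Taking the 4th root, s = 1.56×10⁻⁵ mol/L.

1.56×10⁻⁵ M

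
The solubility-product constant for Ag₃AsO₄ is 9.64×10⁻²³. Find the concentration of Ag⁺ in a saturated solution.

4.12×10⁻⁶ M

Ag₃AsO₄(s) ⇌ 3 Ag⁺(aq) + AsO₄³⁻(aq)
For each mole of Ag₃AsO₄ that dissolves per liter, [Ag⁺] = 3s and [AsO₄³⁻] = s; let s denote this solubility.
Ksp = [Ag⁺]^3[AsO₄³⁻] = (3s)^3 · s = 27s^4 = 9.64×10⁻²³
s = 1.37×10⁻⁶ mol/L
[Ag⁺] = 3s = 4.12×10⁻⁶ mol/L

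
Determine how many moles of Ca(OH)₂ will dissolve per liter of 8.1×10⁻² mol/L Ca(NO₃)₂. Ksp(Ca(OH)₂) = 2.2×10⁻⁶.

2.6×10⁻³ M

Ca(OH)₂(s) ⇌ Ca²⁺(aq) + 2 OH⁻(aq)
Ca²⁺ is already present at 8.1×10⁻² mol/L. If s mol/L of Ca(OH)₂ dissolves, [OH⁻] = 2s while [Ca²⁺] ≈ 8.1×10⁻² mol/L.
Ksp = [Ca²⁺][OH⁻]^2 = (8.1×10⁻²)(2s)^2
(2s)^2 = 2.2×10⁻⁶ / (8.1×10⁻²) = 2.7×10⁻⁵
s = 2.6×10⁻³ mol/L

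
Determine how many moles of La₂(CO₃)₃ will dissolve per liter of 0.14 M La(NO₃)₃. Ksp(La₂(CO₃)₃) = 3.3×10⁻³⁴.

La₂(CO₃)₃(s) ⇌ 2 La³⁺(aq) + 3 CO₃²⁻(aq)
La³⁺ is already present at 0.14 M. If s mol/L of La₂(CO₃)₃ dissolves, [CO₃²⁻] = 3s while [La³⁺] ≈ 0.14 M.
Ksp = [La³⁺]^2[CO₃²⁻]^3 = (0.14)^2(3s)^3
(3s)^3 = 3.3×10⁻³⁴ / (0.14)^2 = 1.7×10⁻³²
s = 8.5×10⁻¹² M

8.5×10⁻¹² M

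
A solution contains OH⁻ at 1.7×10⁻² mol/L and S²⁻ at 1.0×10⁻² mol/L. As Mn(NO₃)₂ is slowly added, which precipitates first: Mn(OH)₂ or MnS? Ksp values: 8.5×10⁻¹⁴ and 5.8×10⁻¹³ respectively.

MnS

Each salt precipitates once Q = Ksp for that salt.
For Mn(OH)₂: [Mn²⁺] = (Ksp/[OH⁻]^2) = 2.9×10⁻¹⁰ mol/L
For MnS: [Mn²⁺] = (Ksp/[S²⁻]) = 5.8×10⁻¹¹ mol/L
Since MnS needs less Mn²⁺ to reach saturation, it precipitates first.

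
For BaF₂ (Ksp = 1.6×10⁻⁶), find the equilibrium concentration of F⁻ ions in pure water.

BaF₂(s) ⇌ Ba²⁺(aq) + 2 F⁻(aq)
Let s be the molar solubility. Then [Ba²⁺] = s and [F⁻] = 2s.
Ksp = [Ba²⁺][F⁻]^2 = s · (2s)^2 = 4s^3 = 1.6×10⁻⁶
s = 7.4×10⁻³ mol L⁻¹
[F⁻] = 2s = 1.5×10⁻² mol L⁻¹

1.5×10⁻² M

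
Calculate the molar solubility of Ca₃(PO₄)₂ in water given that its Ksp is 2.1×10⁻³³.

Ca₃(PO₄)₂(s) ⇌ 3 Ca²⁺(aq) + 2 PO₄³⁻(aq)
If s mol/L of Ca₃(PO₄)₂ dissolves, [Ca²⁺] = 3s and [PO₄³⁻] = 2s.
Ksp = [Ca²⁺]^3[PO₄³⁻]^2 = (3s)^3 · (2s)^2 = 108s^5
108s^5 = 2.1×10⁻³³  ⇒  s^5 = 1.9×10⁻³⁵
s = 1.1×10⁻⁷ mol L⁻¹

1.1×10⁻⁷ M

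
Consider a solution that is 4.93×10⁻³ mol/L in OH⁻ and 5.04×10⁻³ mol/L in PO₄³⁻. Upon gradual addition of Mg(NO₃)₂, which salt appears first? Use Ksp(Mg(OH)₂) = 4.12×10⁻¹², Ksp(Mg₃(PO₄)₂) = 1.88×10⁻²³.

Mg(OH)₂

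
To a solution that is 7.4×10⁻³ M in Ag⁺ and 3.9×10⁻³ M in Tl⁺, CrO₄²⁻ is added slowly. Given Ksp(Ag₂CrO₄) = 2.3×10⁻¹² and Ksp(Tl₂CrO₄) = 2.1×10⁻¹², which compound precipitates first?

Ag₂CrO₄

Precipitation begins when Q = Ksp.
For Ag₂CrO₄: [CrO₄²⁻] = (Ksp/[Ag⁺]^2) = 4.2×10⁻⁸ M
For Tl₂CrO₄: [CrO₄²⁻] = (Ksp/[Tl⁺]^2) = 1.4×10⁻⁷ M
Since Ag₂CrO₄ needs less CrO₄²⁻ to reach saturation, it precipitates first.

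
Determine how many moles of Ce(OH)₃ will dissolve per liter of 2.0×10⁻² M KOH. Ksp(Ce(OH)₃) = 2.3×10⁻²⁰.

2.9×10⁻¹⁵ M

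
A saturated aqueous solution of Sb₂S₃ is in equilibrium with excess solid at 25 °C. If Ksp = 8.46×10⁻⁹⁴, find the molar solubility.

Sb₂S₃(s) ⇌ 2 Sb³⁺(aq) + 3 S²⁻(aq)
If s mol/L of Sb₂S₃ dissolves, [Sb³⁺] = 2s and [S²⁻] = 3s.
Ksp = [Sb³⁺]^2[S²⁻]^3 = (2s)^2 · (3s)^3 = 108s^5
108s^5 = 8.46×10⁻⁹⁴  ⇒  s^5 = 7.83×10⁻⁹⁶
s = 9.52×10⁻²⁰ mol/L

9.52×10⁻²⁰ M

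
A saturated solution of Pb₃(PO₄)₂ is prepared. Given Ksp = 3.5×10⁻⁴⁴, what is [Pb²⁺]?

2.4×10⁻⁹ M

Pb₃(PO₄)₂(s) ⇌ 3 Pb²⁺(aq) + 2 PO₄³⁻(aq)
Call the molar solubility s, so that [Pb²⁺] = 3s and [PO₄³⁻] = 2s.
Ksp = [Pb²⁺]^3[PO₄³⁻]^2 = (3s)^3 · (2s)^2 = 108s^5 = 3.5×10⁻⁴⁴
s = 8.0×10⁻¹⁰ M
[Pb²⁺] = 3s = 2.4×10⁻⁹ M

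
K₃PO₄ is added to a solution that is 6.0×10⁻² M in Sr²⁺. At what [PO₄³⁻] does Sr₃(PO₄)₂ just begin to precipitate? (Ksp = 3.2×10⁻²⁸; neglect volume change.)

Precipitation of each salt begins when its ion product equals Ksp.
Sr₃(PO₄)₂(s) ⇌ 3 Sr²⁺(aq) + 2 PO₄³⁻(aq)
Ksp = [Sr²⁺]^3[PO₄³⁻]^2 = [PO₄³⁻]^2(6.0×10⁻²)^3
[PO₄³⁻]^2 = 3.2×10⁻²⁸ / (6.0×10⁻²)^3 = 1.5×10⁻²⁴
[PO₄³⁻] = 1.2×10⁻¹² M

1.2×10⁻¹² M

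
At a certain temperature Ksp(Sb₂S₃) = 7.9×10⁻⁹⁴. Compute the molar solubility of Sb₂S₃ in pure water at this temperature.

Sb₂S₃(s) ⇌ 2 Sb³⁺(aq) + 3 S²⁻(aq)
Call the molar solubility s, so that [Sb³⁺] = 2s and [S²⁻] = 3s.
Ksp = [Sb³⁺]^2[S²⁻]^3 = (2s)^2 · (3s)^3 = 108s^5
108s^5 = 7.9×10⁻⁹⁴  ⇒  s^5 = 7.3×10⁻⁹⁶
s = 9.4×10⁻²⁰ mol L⁻¹

9.4×10⁻²⁰ M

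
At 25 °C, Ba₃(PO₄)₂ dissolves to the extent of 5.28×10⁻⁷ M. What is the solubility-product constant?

Ba₃(PO₄)₂(s) ⇌ 3 Ba²⁺(aq) + 2 PO₄³⁻(aq)
Let s be the molar solubility. Then [Ba²⁺] = 3s and [PO₄³⁻] = 2s.
Ksp = [Ba²⁺]^3[PO₄³⁻]^2 = (3s)^3 · (2s)^2 = 108s^5
Ksp = 108 × (5.28×10⁻⁷)^5 = 4.43×10⁻³⁰

Ksp = 4.43×10⁻³⁰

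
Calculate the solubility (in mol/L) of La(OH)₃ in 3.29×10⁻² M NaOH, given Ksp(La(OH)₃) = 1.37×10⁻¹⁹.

3.85×10⁻¹⁵ M

La(OH)₃(s) ⇌ La³⁺(aq) + 3 OH⁻(aq)
Let s be the solubility of La(OH)₃ here. The common ion gives [OH⁻] ≈ 3.29×10⁻² M, and [La³⁺] = s.
Ksp = [La³⁺][OH⁻]^3 = s(3.29×10⁻²)^3
s = 1.37×10⁻¹⁹ / (3.29×10⁻²)^3 = 3.85×10⁻¹⁵
s = 3.85×10⁻¹⁵ M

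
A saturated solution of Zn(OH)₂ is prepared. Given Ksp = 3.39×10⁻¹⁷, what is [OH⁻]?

Zn(OH)₂(s) ⇌ Zn²⁺(aq) + 2 OH⁻(aq)
Let s be the molar solubility. Then [Zn²⁺] = s and [OH⁻] = 2s.
Ksp = [Zn²⁺][OH⁻]^2 = s · (2s)^2 = 4s^3 = 3.39×10⁻¹⁷
s = 2.04×10⁻⁶ M
[OH⁻] = 2s = 4.08×10⁻⁶ M

4.08×10⁻⁶ M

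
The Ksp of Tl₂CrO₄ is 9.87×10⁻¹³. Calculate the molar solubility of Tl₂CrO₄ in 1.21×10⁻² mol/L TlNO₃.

6.74×10⁻⁹ M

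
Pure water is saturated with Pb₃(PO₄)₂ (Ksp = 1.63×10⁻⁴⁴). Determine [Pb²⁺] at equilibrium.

2.06×10⁻⁹ M

Pb₃(PO₄)₂(s) ⇌ 3 Pb²⁺(aq) + 2 PO₄³⁻(aq)
Call the molar solubility s, so that [Pb²⁺] = 3s and [PO₄³⁻] = 2s.
Ksp = [Pb²⁺]^3[PO₄³⁻]^2 = (3s)^3 · (2s)^2 = 108s^5 = 1.63×10⁻⁴⁴
s = 6.85×10⁻¹⁰ mol L⁻¹
[Pb²⁺] = 3s = 2.06×10⁻⁹ mol L⁻¹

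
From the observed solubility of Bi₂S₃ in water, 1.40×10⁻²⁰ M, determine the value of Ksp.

Ksp = 5.81×10⁻⁹⁸

Bi₂S₃(s) ⇌ 2 Bi³⁺(aq) + 3 S²⁻(aq)
If s mol/L of Bi₂S₃ dissolves, [Bi³⁺] = 2s and [S²⁻] = 3s.
Ksp = [Bi³⁺]^2[S²⁻]^3 = (2s)^2 · (3s)^3 = 108s^5
Ksp = 108 × (1.40×10⁻²⁰)^5 = 5.81×10⁻⁹⁸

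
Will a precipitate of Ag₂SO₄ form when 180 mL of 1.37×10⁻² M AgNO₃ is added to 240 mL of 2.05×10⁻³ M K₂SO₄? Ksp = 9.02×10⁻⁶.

No

The combined volume is 420 mL.
[Ag⁺] = (1.37×10⁻²)(180)/420 = 5.87×10⁻³ M
[SO₄²⁻] = (2.05×10⁻³)(240)/420 = 1.17×10⁻³ M
Q = [Ag⁺]^2[SO₄²⁻] = 4.04×10⁻⁸
Q = 4.04×10⁻⁸ < Ksp = 9.02×10⁻⁶, so the solution is unsaturated and no precipitate forms.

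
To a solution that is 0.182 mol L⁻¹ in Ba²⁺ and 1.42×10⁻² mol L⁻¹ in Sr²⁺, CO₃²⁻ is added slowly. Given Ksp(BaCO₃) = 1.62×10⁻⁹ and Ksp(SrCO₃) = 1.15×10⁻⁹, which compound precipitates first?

BaCO₃

Precipitation of each salt begins when its ion product equals Ksp.
For BaCO₃: [CO₃²⁻] = (Ksp/[Ba²⁺]) = 8.90×10⁻⁹ mol L⁻¹
For SrCO₃: [CO₃²⁻] = (Ksp/[Sr²⁺]) = 8.10×10⁻⁸ mol L⁻¹
BaCO₃ requires the lower [CO₃²⁻], so it precipitates first.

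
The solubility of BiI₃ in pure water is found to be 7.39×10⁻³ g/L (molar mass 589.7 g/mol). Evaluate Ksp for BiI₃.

Ksp = 6.66×10⁻¹⁹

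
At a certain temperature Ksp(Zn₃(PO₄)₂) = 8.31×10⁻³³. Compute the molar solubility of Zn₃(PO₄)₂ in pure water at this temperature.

1.50×10⁻⁷ M

Zn₃(PO₄)₂(s) ⇌ 3 Zn²⁺(aq) + 2 PO₄³⁻(aq)
If s mol/L of Zn₃(PO₄)₂ dissolves, [Zn²⁺] = 3s and [PO₄³⁻] = 2s.
Ksp = [Zn²⁺]^3[PO₄³⁻]^2 = (3s)^3 · (2s)^2 = 108s^5
108s^5 = 8.31×10⁻³³  ⇒  s^5 = 7.69×10⁻³⁵
s = 1.50×10⁻⁷ mol/L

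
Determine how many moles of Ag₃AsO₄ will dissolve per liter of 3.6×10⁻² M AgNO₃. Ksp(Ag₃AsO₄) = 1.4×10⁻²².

Ag₃AsO₄(s) ⇌ 3 Ag⁺(aq) + AsO₄³⁻(aq)
Let s be the solubility of Ag₃AsO₄ here. The common ion gives [Ag⁺] ≈ 3.6×10⁻² M, and [AsO₄³⁻] = s.
Ksp = [Ag⁺]^3[AsO₄³⁻] = (3.6×10⁻²)^3s
s = 1.4×10⁻²² / (3.6×10⁻²)^3 = 3.0×10⁻¹⁸
s = 3.0×10⁻¹⁸ M

3.0×10⁻¹⁸ M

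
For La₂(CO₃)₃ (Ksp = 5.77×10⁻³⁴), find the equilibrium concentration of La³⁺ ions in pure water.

1.76×10⁻⁷ M

La₂(CO₃)₃(s) ⇌ 2 La³⁺(aq) + 3 CO₃²⁻(aq)
Call the molar solubility s, so that [La³⁺] = 2s and [CO₃²⁻] = 3s.
Ksp = [La³⁺]^2[CO₃²⁻]^3 = (2s)^2 · (3s)^3 = 108s^5 = 5.77×10⁻³⁴
s = 8.82×10⁻⁸ M
[La³⁺] = 2s = 1.76×10⁻⁷ M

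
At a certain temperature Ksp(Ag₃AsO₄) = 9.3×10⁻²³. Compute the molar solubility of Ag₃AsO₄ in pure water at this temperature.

Ag₃AsO₄(s) ⇌ 3 Ag⁺(aq) + AsO₄³⁻(aq)
For each mole of Ag₃AsO₄ that dissolves per liter, [Ag⁺] = 3s and [AsO₄³⁻] = s; let s denote this solubility.
Ksp = [Ag⁺]^3[AsO₄³⁻] = (3s)^3 · s = 27s^4
27s^4 = 9.3×10⁻²³  ⇒  s^4 = 3.4×10⁻²⁴
Taking the 4th root, s = 1.4×10⁻⁶ mol/L.

1.4×10⁻⁶ M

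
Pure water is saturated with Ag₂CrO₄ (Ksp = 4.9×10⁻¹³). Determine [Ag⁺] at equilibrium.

Ag₂CrO₄(s) ⇌ 2 Ag⁺(aq) + CrO₄²⁻(aq)
With molar solubility s: [Ag⁺] = 2s, [CrO₄²⁻] = s.
Ksp = [Ag⁺]^2[CrO₄²⁻] = (2s)^2 · s = 4s^3 = 4.9×10⁻¹³
s = 5.0×10⁻⁵ mol/L
[Ag⁺] = 2s = 9.9×10⁻⁵ mol/L

9.9×10⁻⁵ M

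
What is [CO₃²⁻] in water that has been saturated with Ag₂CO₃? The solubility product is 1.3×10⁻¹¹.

1.5×10⁻⁴ M

Ag₂CO₃(s) ⇌ 2 Ag⁺(aq) + CO₃²⁻(aq)
For each mole of Ag₂CO₃ that dissolves per liter, [Ag⁺] = 2s and [CO₃²⁻] = s; let s denote this solubility.
Ksp = [Ag⁺]^2[CO₃²⁻] = (2s)^2 · s = 4s^3 = 1.3×10⁻¹¹
s = 1.5×10⁻⁴ mol L⁻¹
[CO₃²⁻] = s = 1.5×10⁻⁴ mol L⁻¹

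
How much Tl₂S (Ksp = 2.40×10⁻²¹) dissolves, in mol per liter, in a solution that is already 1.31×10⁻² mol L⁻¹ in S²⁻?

Tl₂S(s) ⇌ 2 Tl⁺(aq) + S²⁻(aq)
The solution already contains S²⁻ at 1.31×10⁻² mol L⁻¹. Let s be the molar solubility of Tl₂S.
[S²⁻] ≈ 1.31×10⁻² mol L⁻¹ (common ion dominates); [Tl⁺] = 2s.
Ksp = [Tl⁺]^2[S²⁻] = (2s)^2(1.31×10⁻²)
(2s)^2 = 2.40×10⁻²¹ / (1.31×10⁻²) = 1.83×10⁻¹⁹
s = 2.14×10⁻¹⁰ mol L⁻¹

2.14×10⁻¹⁰ M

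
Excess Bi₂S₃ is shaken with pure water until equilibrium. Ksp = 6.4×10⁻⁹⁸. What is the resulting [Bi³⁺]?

2.9×10⁻²⁰ M

Bi₂S₃(s) ⇌ 2 Bi³⁺(aq) + 3 S²⁻(aq)
Let s be the molar solubility. Then [Bi³⁺] = 2s and [S²⁻] = 3s.
Ksp = [Bi³⁺]^2[S²⁻]^3 = (2s)^2 · (3s)^3 = 108s^5 = 6.4×10⁻⁹⁸
s = 1.4×10⁻²⁰ M
[Bi³⁺] = 2s = 2.9×10⁻²⁰ M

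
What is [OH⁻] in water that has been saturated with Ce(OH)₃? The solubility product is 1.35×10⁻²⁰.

Ce(OH)₃(s) ⇌ Ce³⁺(aq) + 3 OH⁻(aq)
With molar solubility s: [Ce³⁺] = s, [OH⁻] = 3s.
Ksp = [Ce³⁺][OH⁻]^3 = s · (3s)^3 = 27s^4 = 1.35×10⁻²⁰
s = 4.73×10⁻⁶ M
[OH⁻] = 3s = 1.42×10⁻⁵ M

1.42×10⁻⁵ M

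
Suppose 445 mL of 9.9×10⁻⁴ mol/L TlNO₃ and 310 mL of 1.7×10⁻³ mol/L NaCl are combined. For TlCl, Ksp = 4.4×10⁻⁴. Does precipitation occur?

After mixing, V = 445 mL + 310 mL = 755 mL.
[Tl⁺] = (9.9×10⁻⁴)(445)/755 = 5.8×10⁻⁴ mol/L
[Cl⁻] = (1.7×10⁻³)(310)/755 = 7.0×10⁻⁴ mol/L
Q = [Tl⁺][Cl⁻] = 4.1×10⁻⁷
Q = 4.1×10⁻⁷ < Ksp = 4.4×10⁻⁴, so the solution is unsaturated and no precipitate forms.

No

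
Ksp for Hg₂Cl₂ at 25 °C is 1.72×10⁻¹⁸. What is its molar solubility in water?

7.55×10⁻⁷ M

Hg₂Cl₂(s) ⇌ Hg₂²⁺(aq) + 2 Cl⁻(aq)
Call the molar solubility s, so that [Hg₂²⁺] = s and [Cl⁻] = 2s.
Ksp = [Hg₂²⁺][Cl⁻]^2 = s · (2s)^2 = 4s^3
4s^3 = 1.72×10⁻¹⁸  ⇒  s^3 = 4.30×10⁻¹⁹
s = 7.55×10⁻⁷ mol L⁻¹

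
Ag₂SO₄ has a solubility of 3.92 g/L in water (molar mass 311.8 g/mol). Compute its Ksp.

Ksp = 7.95×10⁻⁶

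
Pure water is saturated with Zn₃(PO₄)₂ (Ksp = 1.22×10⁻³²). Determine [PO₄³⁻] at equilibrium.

Zn₃(PO₄)₂(s) ⇌ 3 Zn²⁺(aq) + 2 PO₄³⁻(aq)
With molar solubility s: [Zn²⁺] = 3s, [PO₄³⁻] = 2s.
Ksp = [Zn²⁺]^3[PO₄³⁻]^2 = (3s)^3 · (2s)^2 = 108s^5 = 1.22×10⁻³²
s = 1.62×10⁻⁷ mol/L
[PO₄³⁻] = 2s = 3.25×10⁻⁷ mol/L

3.25×10⁻⁷ M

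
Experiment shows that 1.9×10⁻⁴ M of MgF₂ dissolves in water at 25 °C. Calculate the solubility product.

MgF₂(s) ⇌ Mg²⁺(aq) + 2 F⁻(aq)
If s mol/L of MgF₂ dissolves, [Mg²⁺] = s and [F⁻] = 2s.
Ksp = [Mg²⁺][F⁻]^2 = s · (2s)^2 = 4s^3
Ksp = 4 × (1.9×10⁻⁴)^3 = 2.7×10⁻¹¹

Ksp = 2.7×10⁻¹¹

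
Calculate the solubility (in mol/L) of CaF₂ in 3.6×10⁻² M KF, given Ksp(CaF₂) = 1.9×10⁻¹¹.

CaF₂(s) ⇌ Ca²⁺(aq) + 2 F⁻(aq)
With F⁻ already at 3.6×10⁻² M and s small, take [F⁻] ≈ 3.6×10⁻² M and [Ca²⁺] = s.
Ksp = [Ca²⁺][F⁻]^2 = s(3.6×10⁻²)^2
s = 1.9×10⁻¹¹ / (3.6×10⁻²)^2 = 1.5×10⁻⁸
s = 1.5×10⁻⁸ M

1.5×10⁻⁸ M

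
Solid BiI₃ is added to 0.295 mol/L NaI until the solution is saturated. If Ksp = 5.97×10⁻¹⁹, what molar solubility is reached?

BiI₃(s) ⇌ Bi³⁺(aq) + 3 I⁻(aq)
I⁻ is already present at 0.295 mol/L. If s mol/L of BiI₃ dissolves, [Bi³⁺] = s while [I⁻] ≈ 0.295 mol/L.
Ksp = [Bi³⁺][I⁻]^3 = s(0.295)^3
s = 5.97×10⁻¹⁹ / (0.295)^3 = 2.33×10⁻¹⁷
s = 2.33×10⁻¹⁷ mol/L

2.33×10⁻¹⁷ M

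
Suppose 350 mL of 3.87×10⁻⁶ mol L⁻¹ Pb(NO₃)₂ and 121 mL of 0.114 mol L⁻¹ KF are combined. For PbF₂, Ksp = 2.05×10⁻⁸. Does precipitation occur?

The combined volume is 471 mL.
[Pb²⁺] = (3.87×10⁻⁶)(350)/471 = 2.88×10⁻⁶ mol L⁻¹
[F⁻] = (0.114)(121)/471 = 2.93×10⁻² mol L⁻¹
Q = [Pb²⁺][F⁻]^2 = 2.47×10⁻⁹
Since Q (2.47×10⁻⁹) is less than Ksp (2.05×10⁻⁸), no PbF₂ precipitates.

No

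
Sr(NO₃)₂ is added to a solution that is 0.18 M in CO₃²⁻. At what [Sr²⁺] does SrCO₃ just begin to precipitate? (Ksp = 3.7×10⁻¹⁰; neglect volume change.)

2.1×10⁻⁹ M

A salt starts to precipitate once the ion product Q reaches its Ksp.
SrCO₃(s) ⇌ Sr²⁺(aq) + CO₃²⁻(aq)
Ksp = [Sr²⁺][CO₃²⁻] = [Sr²⁺](0.18)
[Sr²⁺] = 3.7×10⁻¹⁰ / (0.18) = 2.1×10⁻⁹
[Sr²⁺] = 2.1×10⁻⁹ M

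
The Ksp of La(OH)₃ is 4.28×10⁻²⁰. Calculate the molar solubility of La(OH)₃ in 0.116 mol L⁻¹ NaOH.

2.74×10⁻¹⁷ M

La(OH)₃(s) ⇌ La³⁺(aq) + 3 OH⁻(aq)
OH⁻ is already present at 0.116 mol L⁻¹. If s mol/L of La(OH)₃ dissolves, [La³⁺] = s while [OH⁻] ≈ 0.116 mol L⁻¹.
Ksp = [La³⁺][OH⁻]^3 = s(0.116)^3
s = 4.28×10⁻²⁰ / (0.116)^3 = 2.74×10⁻¹⁷
s = 2.74×10⁻¹⁷ mol L⁻¹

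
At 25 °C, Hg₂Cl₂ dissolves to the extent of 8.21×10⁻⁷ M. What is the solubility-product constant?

Ksp = 2.21×10⁻¹⁸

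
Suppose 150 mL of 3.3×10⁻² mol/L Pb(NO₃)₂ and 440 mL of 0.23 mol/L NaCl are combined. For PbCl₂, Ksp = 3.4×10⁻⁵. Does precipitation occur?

Yes

The combined volume is 590 mL.
[Pb²⁺] = (3.3×10⁻²)(150)/590 = 8.4×10⁻³ mol/L
[Cl⁻] = (0.23)(440)/590 = 0.17 mol/L
Q = [Pb²⁺][Cl⁻]^2 = 2.5×10⁻⁴
Because Q > Ksp (2.5×10⁻⁴ vs 3.4×10⁻⁵), a precipitate of PbCl₂ forms.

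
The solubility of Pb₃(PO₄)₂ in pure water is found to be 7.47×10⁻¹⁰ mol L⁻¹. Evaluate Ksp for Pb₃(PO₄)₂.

Ksp = 2.51×10⁻⁴⁴

Pb₃(PO₄)₂(s) ⇌ 3 Pb²⁺(aq) + 2 PO₄³⁻(aq)
For each mole of Pb₃(PO₄)₂ that dissolves per liter, [Pb²⁺] = 3s and [PO₄³⁻] = 2s; let s denote this solubility.
Ksp = [Pb²⁺]^3[PO₄³⁻]^2 = (3s)^3 · (2s)^2 = 108s^5
Ksp = 108 × (7.47×10⁻¹⁰)^5 = 2.51×10⁻⁴⁴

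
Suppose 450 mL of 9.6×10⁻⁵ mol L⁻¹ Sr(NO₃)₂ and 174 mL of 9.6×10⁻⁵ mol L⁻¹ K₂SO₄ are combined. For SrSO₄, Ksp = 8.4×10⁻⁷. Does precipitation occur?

No

Total volume after mixing = 450 + 174 = 624 mL.
[Sr²⁺] = (9.6×10⁻⁵)(450)/624 = 6.9×10⁻⁵ mol L⁻¹
[SO₄²⁻] = (9.6×10⁻⁵)(174)/624 = 2.7×10⁻⁵ mol L⁻¹
Q = [Sr²⁺][SO₄²⁻] = 1.9×10⁻⁹
Q < Ksp (1.9×10⁻⁹ vs 8.4×10⁻⁷); the solution remains unsaturated and no precipitate forms.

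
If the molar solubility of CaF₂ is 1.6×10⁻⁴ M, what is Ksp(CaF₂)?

Ksp = 1.6×10⁻¹¹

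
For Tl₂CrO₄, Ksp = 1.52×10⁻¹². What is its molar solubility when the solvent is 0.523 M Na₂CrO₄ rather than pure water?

8.52×10⁻⁷ M

Tl₂CrO₄(s) ⇌ 2 Tl⁺(aq) + CrO₄²⁻(aq)
CrO₄²⁻ is already present at 0.523 M. If s mol/L of Tl₂CrO₄ dissolves, [Tl⁺] = 2s while [CrO₄²⁻] ≈ 0.523 M.
Ksp = [Tl⁺]^2[CrO₄²⁻] = (2s)^2(0.523)
(2s)^2 = 1.52×10⁻¹² / (0.523) = 2.91×10⁻¹²
s = 8.52×10⁻⁷ M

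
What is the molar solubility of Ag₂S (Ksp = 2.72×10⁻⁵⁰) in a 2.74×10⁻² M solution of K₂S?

4.98×10⁻²⁵ M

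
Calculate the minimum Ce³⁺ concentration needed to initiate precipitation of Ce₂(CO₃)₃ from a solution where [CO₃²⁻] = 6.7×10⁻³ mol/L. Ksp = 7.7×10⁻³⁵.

1.6×10⁻¹⁴ M

Precipitation begins when Q = Ksp.
Ce₂(CO₃)₃(s) ⇌ 2 Ce³⁺(aq) + 3 CO₃²⁻(aq)
Ksp = [Ce³⁺]^2[CO₃²⁻]^3 = [Ce³⁺]^2(6.7×10⁻³)^3
[Ce³⁺]^2 = 7.7×10⁻³⁵ / (6.7×10⁻³)^3 = 2.6×10⁻²⁸
[Ce³⁺] = 1.6×10⁻¹⁴ mol/L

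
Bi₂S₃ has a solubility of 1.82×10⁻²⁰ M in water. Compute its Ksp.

Bi₂S₃(s) ⇌ 2 Bi³⁺(aq) + 3 S²⁻(aq)
If s mol/L of Bi₂S₃ dissolves, [Bi³⁺] = 2s and [S²⁻] = 3s.
Ksp = [Bi³⁺]^2[S²⁻]^3 = (2s)^2 · (3s)^3 = 108s^5
Ksp = 108 × (1.82×10⁻²⁰)^5 = 2.16×10⁻⁹⁷

Ksp = 2.16×10⁻⁹⁷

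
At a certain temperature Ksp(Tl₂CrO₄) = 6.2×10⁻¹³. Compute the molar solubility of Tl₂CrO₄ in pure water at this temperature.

5.4×10⁻⁵ M

Tl₂CrO₄(s) ⇌ 2 Tl⁺(aq) + CrO₄²⁻(aq)
Call the molar solubility s, so that [Tl⁺] = 2s and [CrO₄²⁻] = s.
Ksp = [Tl⁺]^2[CrO₄²⁻] = (2s)^2 · s = 4s^3
4s^3 = 6.2×10⁻¹³  ⇒  s^3 = 1.6×10⁻¹³
s = 5.4×10⁻⁵ mol L⁻¹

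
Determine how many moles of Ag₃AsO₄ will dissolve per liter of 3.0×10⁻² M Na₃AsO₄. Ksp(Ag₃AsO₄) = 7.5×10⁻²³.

Ag₃AsO₄(s) ⇌ 3 Ag⁺(aq) + AsO₄³⁻(aq)
Let s be the solubility of Ag₃AsO₄ here. The common ion gives [AsO₄³⁻] ≈ 3.0×10⁻² M, and [Ag⁺] = 3s.
Ksp = [Ag⁺]^3[AsO₄³⁻] = (3s)^3(3.0×10⁻²)
(3s)^3 = 7.5×10⁻²³ / (3.0×10⁻²) = 2.5×10⁻²¹
s = 4.5×10⁻⁸ M

4.5×10⁻⁸ M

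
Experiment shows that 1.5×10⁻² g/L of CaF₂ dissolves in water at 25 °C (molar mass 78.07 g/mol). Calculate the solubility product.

Ksp = 2.8×10⁻¹¹

Convert to molarity: s = 1.5×10⁻² / 78.07 = 1.921×10⁻⁴ mol/L
CaF₂(s) ⇌ Ca²⁺(aq) + 2 F⁻(aq)
Let s be the molar solubility. Then [Ca²⁺] = s and [F⁻] = 2s.
Ksp = [Ca²⁺][F⁻]^2 = s · (2s)^2 = 4s^3
Ksp = 4 × (1.921×10⁻⁴)^3 = 2.8×10⁻¹¹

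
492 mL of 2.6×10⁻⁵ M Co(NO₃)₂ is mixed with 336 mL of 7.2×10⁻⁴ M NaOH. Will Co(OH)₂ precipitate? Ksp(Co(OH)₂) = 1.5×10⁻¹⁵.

Yes

The combined volume is 828 mL.
[Co²⁺] = (2.6×10⁻⁵)(492)/828 = 1.5×10⁻⁵ M
[OH⁻] = (7.2×10⁻⁴)(336)/828 = 2.9×10⁻⁴ M
Q = [Co²⁺][OH⁻]^2 = 1.3×10⁻¹²
Since Q (1.3×10⁻¹²) exceeds Ksp (1.5×10⁻¹⁵), Co(OH)₂ will precipitate.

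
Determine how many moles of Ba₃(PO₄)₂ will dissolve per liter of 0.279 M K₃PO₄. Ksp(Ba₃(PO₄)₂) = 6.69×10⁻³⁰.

Ba₃(PO₄)₂(s) ⇌ 3 Ba²⁺(aq) + 2 PO₄³⁻(aq)
Let s be the solubility of Ba₃(PO₄)₂ here. The common ion gives [PO₄³⁻] ≈ 0.279 M, and [Ba²⁺] = 3s.
Ksp = [Ba²⁺]^3[PO₄³⁻]^2 = (3s)^3(0.279)^2
(3s)^3 = 6.69×10⁻³⁰ / (0.279)^2 = 8.59×10⁻²⁹
s = 1.47×10⁻¹⁰ M

1.47×10⁻¹⁰ M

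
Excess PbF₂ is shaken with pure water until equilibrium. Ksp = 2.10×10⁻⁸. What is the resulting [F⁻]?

3.48×10⁻³ M

PbF₂(s) ⇌ Pb²⁺(aq) + 2 F⁻(aq)
Let s be the molar solubility. Then [Pb²⁺] = s and [F⁻] = 2s.
Ksp = [Pb²⁺][F⁻]^2 = s · (2s)^2 = 4s^3 = 2.10×10⁻⁸
s = 1.74×10⁻³ mol L⁻¹
[F⁻] = 2s = 3.48×10⁻³ mol L⁻¹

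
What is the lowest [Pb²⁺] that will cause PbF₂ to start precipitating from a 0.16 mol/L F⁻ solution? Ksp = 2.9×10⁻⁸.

The threshold for precipitation is Q = Ksp.
PbF₂(s) ⇌ Pb²⁺(aq) + 2 F⁻(aq)
Ksp = [Pb²⁺][F⁻]^2 = [Pb²⁺](0.16)^2
[Pb²⁺] = 2.9×10⁻⁸ / (0.16)^2 = 1.1×10⁻⁶
[Pb²⁺] = 1.1×10⁻⁶ mol/L

1.1×10⁻⁶ M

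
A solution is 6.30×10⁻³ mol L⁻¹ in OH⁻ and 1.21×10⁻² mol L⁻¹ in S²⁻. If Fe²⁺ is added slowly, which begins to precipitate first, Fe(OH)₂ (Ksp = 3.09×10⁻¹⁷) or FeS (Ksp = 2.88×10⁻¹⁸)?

FeS

Each salt precipitates once Q = Ksp for that salt.
For Fe(OH)₂: [Fe²⁺] = (Ksp/[OH⁻]^2) = 7.79×10⁻¹³ mol L⁻¹
For FeS: [Fe²⁺] = (Ksp/[S²⁻]) = 2.38×10⁻¹⁶ mol L⁻¹
Since FeS needs less Fe²⁺ to reach saturation, it precipitates first.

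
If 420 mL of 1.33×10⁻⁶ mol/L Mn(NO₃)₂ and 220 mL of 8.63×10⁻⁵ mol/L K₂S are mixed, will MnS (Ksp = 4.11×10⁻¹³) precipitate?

Yes

The combined volume is 640 mL.
[Mn²⁺] = (1.33×10⁻⁶)(420)/640 = 8.73×10⁻⁷ mol/L
[S²⁻] = (8.63×10⁻⁵)(220)/640 = 2.97×10⁻⁵ mol/L
Q = [Mn²⁺][S²⁻] = 2.59×10⁻¹¹
Since Q (2.59×10⁻¹¹) exceeds Ksp (4.11×10⁻¹³), MnS will precipitate.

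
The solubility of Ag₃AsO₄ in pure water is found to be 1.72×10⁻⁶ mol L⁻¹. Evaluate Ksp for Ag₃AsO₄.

Ksp = 2.36×10⁻²²

Ag₃AsO₄(s) ⇌ 3 Ag⁺(aq) + AsO₄³⁻(aq)
For each mole of Ag₃AsO₄ that dissolves per liter, [Ag⁺] = 3s and [AsO₄³⁻] = s; let s denote this solubility.
Ksp = [Ag⁺]^3[AsO₄³⁻] = (3s)^3 · s = 27s^4
Ksp = 27 × (1.72×10⁻⁶)^4 = 2.36×10⁻²²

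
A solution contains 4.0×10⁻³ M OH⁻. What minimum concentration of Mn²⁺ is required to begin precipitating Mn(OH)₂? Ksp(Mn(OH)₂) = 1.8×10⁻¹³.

1.1×10⁻⁸ M

Precipitation of each salt begins when its ion product equals Ksp.
Mn(OH)₂(s) ⇌ Mn²⁺(aq) + 2 OH⁻(aq)
Ksp = [Mn²⁺][OH⁻]^2 = [Mn²⁺](4.0×10⁻³)^2
[Mn²⁺] = 1.8×10⁻¹³ / (4.0×10⁻³)^2 = 1.1×10⁻⁸
[Mn²⁺] = 1.1×10⁻⁸ M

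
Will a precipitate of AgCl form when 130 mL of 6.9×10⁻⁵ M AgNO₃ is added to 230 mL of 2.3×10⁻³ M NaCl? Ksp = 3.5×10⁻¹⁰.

Yes

The combined volume is 360 mL.
[Ag⁺] = (6.9×10⁻⁵)(130)/360 = 2.5×10⁻⁵ M
[Cl⁻] = (2.3×10⁻³)(230)/360 = 1.5×10⁻³ M
Q = [Ag⁺][Cl⁻] = 3.7×10⁻⁸
Because Q > Ksp (3.7×10⁻⁸ vs 3.5×10⁻¹⁰), a precipitate of AgCl forms.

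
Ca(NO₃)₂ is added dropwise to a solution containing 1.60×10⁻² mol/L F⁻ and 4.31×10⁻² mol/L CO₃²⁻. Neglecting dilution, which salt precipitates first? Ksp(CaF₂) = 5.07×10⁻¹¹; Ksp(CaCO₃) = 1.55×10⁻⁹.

CaCO₃

The threshold for precipitation is Q = Ksp.
For CaF₂: [Ca²⁺] = (Ksp/[F⁻]^2) = 1.98×10⁻⁷ mol/L
For CaCO₃: [Ca²⁺] = (Ksp/[CO₃²⁻]) = 3.60×10⁻⁸ mol/L
Since CaCO₃ needs less Ca²⁺ to reach saturation, it precipitates first.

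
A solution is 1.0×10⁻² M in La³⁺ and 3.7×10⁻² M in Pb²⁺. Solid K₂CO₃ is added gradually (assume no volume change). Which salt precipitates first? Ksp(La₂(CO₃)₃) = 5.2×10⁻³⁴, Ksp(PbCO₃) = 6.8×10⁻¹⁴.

PbCO₃

Precipitation begins when Q = Ksp.
For La₂(CO₃)₃: [CO₃²⁻] = (Ksp/[La³⁺]^2)^(1/3) = 1.7×10⁻¹⁰ M
For PbCO₃: [CO₃²⁻] = (Ksp/[Pb²⁺]) = 1.8×10⁻¹² M
Since PbCO₃ needs less CO₃²⁻ to reach saturation, it precipitates first.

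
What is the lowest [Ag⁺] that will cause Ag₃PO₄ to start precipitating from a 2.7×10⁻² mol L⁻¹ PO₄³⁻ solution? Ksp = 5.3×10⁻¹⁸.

5.8×10⁻⁶ M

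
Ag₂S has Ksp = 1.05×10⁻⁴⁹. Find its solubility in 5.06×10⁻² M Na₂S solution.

7.20×10⁻²⁵ M

Ag₂S(s) ⇌ 2 Ag⁺(aq) + S²⁻(aq)
The solution already contains S²⁻ at 5.06×10⁻² M. Let s be the molar solubility of Ag₂S.
[S²⁻] ≈ 5.06×10⁻² M (common ion dominates); [Ag⁺] = 2s.
Ksp = [Ag⁺]^2[S²⁻] = (2s)^2(5.06×10⁻²)
(2s)^2 = 1.05×10⁻⁴⁹ / (5.06×10⁻²) = 2.08×10⁻⁴⁸
s = 7.20×10⁻²⁵ M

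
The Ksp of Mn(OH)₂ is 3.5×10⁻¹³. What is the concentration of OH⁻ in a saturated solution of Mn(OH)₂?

8.9×10⁻⁵ M

Mn(OH)₂(s) ⇌ Mn²⁺(aq) + 2 OH⁻(aq)
Call the molar solubility s, so that [Mn²⁺] = s and [OH⁻] = 2s.
Ksp = [Mn²⁺][OH⁻]^2 = s · (2s)^2 = 4s^3 = 3.5×10⁻¹³
s = 4.4×10⁻⁵ mol/L
[OH⁻] = 2s = 8.9×10⁻⁵ mol/L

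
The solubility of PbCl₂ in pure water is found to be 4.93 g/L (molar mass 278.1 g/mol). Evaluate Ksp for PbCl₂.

Ksp = 2.23×10⁻⁵

Convert to molarity: s = 4.93 / 278.1 = 1.7727×10⁻² mol/L
PbCl₂(s) ⇌ Pb²⁺(aq) + 2 Cl⁻(aq)
Let s be the molar solubility. Then [Pb²⁺] = s and [Cl⁻] = 2s.
Ksp = [Pb²⁺][Cl⁻]^2 = s · (2s)^2 = 4s^3
Ksp = 4 × (1.7727×10⁻²)^3 = 2.23×10⁻⁵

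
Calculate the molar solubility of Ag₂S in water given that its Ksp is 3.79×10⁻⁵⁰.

Ag₂S(s) ⇌ 2 Ag⁺(aq) + S²⁻(aq)
For each mole of Ag₂S that dissolves per liter, [Ag⁺] = 2s and [S²⁻] = s; let s denote this solubility.
Ksp = [Ag⁺]^2[S²⁻] = (2s)^2 · s = 4s^3
4s^3 = 3.79×10⁻⁵⁰  ⇒  s^3 = 9.48×10⁻⁵¹
Taking the 3rd root, s = 2.12×10⁻¹⁷ mol L⁻¹.

2.12×10⁻¹⁷ M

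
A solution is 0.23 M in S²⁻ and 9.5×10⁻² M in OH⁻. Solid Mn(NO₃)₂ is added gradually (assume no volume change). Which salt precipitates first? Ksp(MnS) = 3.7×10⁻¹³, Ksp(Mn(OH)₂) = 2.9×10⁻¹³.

MnS

A salt starts to precipitate once the ion product Q reaches its Ksp.
For MnS: [Mn²⁺] = (Ksp/[S²⁻]) = 1.6×10⁻¹² M
For Mn(OH)₂: [Mn²⁺] = (Ksp/[OH⁻]^2) = 3.2×10⁻¹¹ M
MnS requires the lower [Mn²⁺], so it precipitates first.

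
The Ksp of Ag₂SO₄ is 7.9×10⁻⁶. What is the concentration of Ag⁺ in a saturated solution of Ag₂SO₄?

2.5×10⁻² M

Ag₂SO₄(s) ⇌ 2 Ag⁺(aq) + SO₄²⁻(aq)
Let s be the molar solubility. Then [Ag⁺] = 2s and [SO₄²⁻] = s.
Ksp = [Ag⁺]^2[SO₄²⁻] = (2s)^2 · s = 4s^3 = 7.9×10⁻⁶
s = 1.3×10⁻² M
[Ag⁺] = 2s = 2.5×10⁻² M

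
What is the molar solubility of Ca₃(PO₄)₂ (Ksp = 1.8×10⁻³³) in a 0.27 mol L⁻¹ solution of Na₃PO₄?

9.7×10⁻¹² M

Ca₃(PO₄)₂(s) ⇌ 3 Ca²⁺(aq) + 2 PO₄³⁻(aq)
The solution already contains PO₄³⁻ at 0.27 mol L⁻¹. Let s be the molar solubility of Ca₃(PO₄)₂.
[PO₄³⁻] ≈ 0.27 mol L⁻¹ (common ion dominates); [Ca²⁺] = 3s.
Ksp = [Ca²⁺]^3[PO₄³⁻]^2 = (3s)^3(0.27)^2
(3s)^3 = 1.8×10⁻³³ / (0.27)^2 = 2.5×10⁻³²
s = 9.7×10⁻¹² mol L⁻¹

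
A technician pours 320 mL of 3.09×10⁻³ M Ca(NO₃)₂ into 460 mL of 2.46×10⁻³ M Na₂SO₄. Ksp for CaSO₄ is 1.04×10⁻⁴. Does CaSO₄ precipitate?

After mixing, V = 320 mL + 460 mL = 780 mL.
[Ca²⁺] = (3.09×10⁻³)(320)/780 = 1.27×10⁻³ M
[SO₄²⁻] = (2.46×10⁻³)(460)/780 = 1.45×10⁻³ M
Q = [Ca²⁺][SO₄²⁻] = 1.84×10⁻⁶
Q = 1.84×10⁻⁶ < Ksp = 1.04×10⁻⁴, so the solution is unsaturated and no precipitate forms.

No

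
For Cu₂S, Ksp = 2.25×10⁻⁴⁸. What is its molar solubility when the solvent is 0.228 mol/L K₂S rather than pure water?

Cu₂S(s) ⇌ 2 Cu⁺(aq) + S²⁻(aq)
S²⁻ is already present at 0.228 mol/L. If s mol/L of Cu₂S dissolves, [Cu⁺] = 2s while [S²⁻] ≈ 0.228 mol/L.
Ksp = [Cu⁺]^2[S²⁻] = (2s)^2(0.228)
(2s)^2 = 2.25×10⁻⁴⁸ / (0.228) = 9.87×10⁻⁴⁸
s = 1.57×10⁻²⁴ mol/L

1.57×10⁻²⁴ M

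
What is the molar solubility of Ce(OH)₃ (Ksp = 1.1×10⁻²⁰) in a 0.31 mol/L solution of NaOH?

Ce(OH)₃(s) ⇌ Ce³⁺(aq) + 3 OH⁻(aq)
With OH⁻ already at 0.31 mol/L and s small, take [OH⁻] ≈ 0.31 mol/L and [Ce³⁺] = s.
Ksp = [Ce³⁺][OH⁻]^3 = s(0.31)^3
s = 1.1×10⁻²⁰ / (0.31)^3 = 3.7×10⁻¹⁹
s = 3.7×10⁻¹⁹ mol/L

3.7×10⁻¹⁹ M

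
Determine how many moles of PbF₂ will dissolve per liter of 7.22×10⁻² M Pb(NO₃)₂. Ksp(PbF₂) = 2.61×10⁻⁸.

3.01×10⁻⁴ M

PbF₂(s) ⇌ Pb²⁺(aq) + 2 F⁻(aq)
Let s be the solubility of PbF₂ here. The common ion gives [Pb²⁺] ≈ 7.22×10⁻² M, and [F⁻] = 2s.
Ksp = [Pb²⁺][F⁻]^2 = (7.22×10⁻²)(2s)^2
(2s)^2 = 2.61×10⁻⁸ / (7.22×10⁻²) = 3.61×10⁻⁷
s = 3.01×10⁻⁴ M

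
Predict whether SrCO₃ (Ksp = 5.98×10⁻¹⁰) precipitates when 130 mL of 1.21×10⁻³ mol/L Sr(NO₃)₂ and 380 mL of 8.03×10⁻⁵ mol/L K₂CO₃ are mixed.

Total volume after mixing = 130 + 380 = 510 mL.
[Sr²⁺] = (1.21×10⁻³)(130)/510 = 3.08×10⁻⁴ mol/L
[CO₃²⁻] = (8.03×10⁻⁵)(380)/510 = 5.98×10⁻⁵ mol/L
Q = [Sr²⁺][CO₃²⁻] = 1.85×10⁻⁸
Q = 1.85×10⁻⁸ > Ksp = 5.98×10⁻¹⁰, so the solution is supersaturated and SrCO₃ precipitates.

Yes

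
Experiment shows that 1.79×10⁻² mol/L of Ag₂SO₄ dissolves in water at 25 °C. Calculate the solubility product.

Ksp = 2.29×10⁻⁵

Ag₂SO₄(s) ⇌ 2 Ag⁺(aq) + SO₄²⁻(aq)
For each mole of Ag₂SO₄ that dissolves per liter, [Ag⁺] = 2s and [SO₄²⁻] = s; let s denote this solubility.
Ksp = [Ag⁺]^2[SO₄²⁻] = (2s)^2 · s = 4s^3
Ksp = 4 × (1.79×10⁻²)^3 = 2.29×10⁻⁵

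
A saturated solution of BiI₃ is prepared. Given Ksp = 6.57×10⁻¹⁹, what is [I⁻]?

BiI₃(s) ⇌ Bi³⁺(aq) + 3 I⁻(aq)
If s mol/L of BiI₃ dissolves, [Bi³⁺] = s and [I⁻] = 3s.
Ksp = [Bi³⁺][I⁻]^3 = s · (3s)^3 = 27s^4 = 6.57×10⁻¹⁹
s = 1.25×10⁻⁵ M
[I⁻] = 3s = 3.75×10⁻⁵ M

3.75×10⁻⁵ M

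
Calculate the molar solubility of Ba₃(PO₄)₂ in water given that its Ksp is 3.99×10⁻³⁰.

Ba₃(PO₄)₂(s) ⇌ 3 Ba²⁺(aq) + 2 PO₄³⁻(aq)
If s mol/L of Ba₃(PO₄)₂ dissolves, [Ba²⁺] = 3s and [PO₄³⁻] = 2s.
Ksp = [Ba²⁺]^3[PO₄³⁻]^2 = (3s)^3 · (2s)^2 = 108s^5
108s^5 = 3.99×10⁻³⁰  ⇒  s^5 = 3.69×10⁻³²
Taking the 5th root, s = 5.17×10⁻⁷ M.

5.17×10⁻⁷ M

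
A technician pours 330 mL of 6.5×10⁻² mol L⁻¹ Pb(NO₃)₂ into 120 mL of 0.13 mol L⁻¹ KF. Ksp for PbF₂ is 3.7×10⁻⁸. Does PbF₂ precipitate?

Yes

Total volume after mixing = 330 + 120 = 450 mL.
[Pb²⁺] = (6.5×10⁻²)(330)/450 = 4.8×10⁻² mol L⁻¹
[F⁻] = (0.13)(120)/450 = 3.5×10⁻² mol L⁻¹
Q = [Pb²⁺][F⁻]^2 = 5.7×10⁻⁵
Since Q (5.7×10⁻⁵) exceeds Ksp (3.7×10⁻⁸), PbF₂ will precipitate.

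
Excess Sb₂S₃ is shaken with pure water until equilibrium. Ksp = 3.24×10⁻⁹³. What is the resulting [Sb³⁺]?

Sb₂S₃(s) ⇌ 2 Sb³⁺(aq) + 3 S²⁻(aq)
If s mol/L of Sb₂S₃ dissolves, [Sb³⁺] = 2s and [S²⁻] = 3s.
Ksp = [Sb³⁺]^2[S²⁻]^3 = (2s)^2 · (3s)^3 = 108s^5 = 3.24×10⁻⁹³
s = 1.25×10⁻¹⁹ mol/L
[Sb³⁺] = 2s = 2.49×10⁻¹⁹ mol/L

2.49×10⁻¹⁹ M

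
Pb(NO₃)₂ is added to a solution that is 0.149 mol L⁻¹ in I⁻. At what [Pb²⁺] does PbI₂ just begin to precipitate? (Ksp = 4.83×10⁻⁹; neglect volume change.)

2.18×10⁻⁷ M

Each salt precipitates once Q = Ksp for that salt.
PbI₂(s) ⇌ Pb²⁺(aq) + 2 I⁻(aq)
Ksp = [Pb²⁺][I⁻]^2 = [Pb²⁺](0.149)^2
[Pb²⁺] = 4.83×10⁻⁹ / (0.149)^2 = 2.18×10⁻⁷
[Pb²⁺] = 2.18×10⁻⁷ mol L⁻¹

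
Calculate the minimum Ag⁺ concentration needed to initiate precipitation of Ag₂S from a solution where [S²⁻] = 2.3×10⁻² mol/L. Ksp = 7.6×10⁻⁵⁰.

1.8×10⁻²⁴ M

A salt starts to precipitate once the ion product Q reaches its Ksp.
Ag₂S(s) ⇌ 2 Ag⁺(aq) + S²⁻(aq)
Ksp = [Ag⁺]^2[S²⁻] = [Ag⁺]^2(2.3×10⁻²)
[Ag⁺]^2 = 7.6×10⁻⁵⁰ / (2.3×10⁻²) = 3.3×10⁻⁴⁸
[Ag⁺] = 1.8×10⁻²⁴ mol/L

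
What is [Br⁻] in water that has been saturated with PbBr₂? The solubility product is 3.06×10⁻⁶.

1.83×10⁻² M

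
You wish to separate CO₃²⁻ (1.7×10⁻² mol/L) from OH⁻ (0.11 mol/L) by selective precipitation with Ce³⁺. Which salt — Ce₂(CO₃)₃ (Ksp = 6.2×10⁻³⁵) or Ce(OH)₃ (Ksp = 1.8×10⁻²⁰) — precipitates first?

The threshold for precipitation is Q = Ksp.
For Ce₂(CO₃)₃: [Ce³⁺] = (Ksp/[CO₃²⁻]^3)^(1/2) = 3.6×10⁻¹⁵ mol/L
For Ce(OH)₃: [Ce³⁺] = (Ksp/[OH⁻]^3) = 1.4×10⁻¹⁷ mol/L
Ce(OH)₃ requires the lower [Ce³⁺], so it precipitates first.

Ce(OH)₃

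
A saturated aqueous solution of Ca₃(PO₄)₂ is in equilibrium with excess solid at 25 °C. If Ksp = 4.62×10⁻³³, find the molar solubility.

Ca₃(PO₄)₂(s) ⇌ 3 Ca²⁺(aq) + 2 PO₄³⁻(aq)
If s mol/L of Ca₃(PO₄)₂ dissolves, [Ca²⁺] = 3s and [PO₄³⁻] = 2s.
Ksp = [Ca²⁺]^3[PO₄³⁻]^2 = (3s)^3 · (2s)^2 = 108s^5
108s^5 = 4.62×10⁻³³  ⇒  s^5 = 4.28×10⁻³⁵
Taking the 5th root, s = 1.34×10⁻⁷ M.

1.34×10⁻⁷ M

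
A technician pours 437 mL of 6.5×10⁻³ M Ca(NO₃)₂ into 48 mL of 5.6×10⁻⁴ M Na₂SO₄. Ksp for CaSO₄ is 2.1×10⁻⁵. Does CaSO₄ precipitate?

The combined volume is 485 mL.
[Ca²⁺] = (6.5×10⁻³)(437)/485 = 5.9×10⁻³ M
[SO₄²⁻] = (5.6×10⁻⁴)(48)/485 = 5.5×10⁻⁵ M
Q = [Ca²⁺][SO₄²⁻] = 3.2×10⁻⁷
Q < Ksp (3.2×10⁻⁷ vs 2.1×10⁻⁵); the solution remains unsaturated and no precipitate forms.

No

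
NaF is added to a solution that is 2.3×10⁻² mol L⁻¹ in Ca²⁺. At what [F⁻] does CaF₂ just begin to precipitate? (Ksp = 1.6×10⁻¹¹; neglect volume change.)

2.6×10⁻⁵ M

A salt starts to precipitate once the ion product Q reaches its Ksp.
CaF₂(s) ⇌ Ca²⁺(aq) + 2 F⁻(aq)
Ksp = [Ca²⁺][F⁻]^2 = [F⁻]^2(2.3×10⁻²)
[F⁻]^2 = 1.6×10⁻¹¹ / (2.3×10⁻²) = 7.0×10⁻¹⁰
[F⁻] = 2.6×10⁻⁵ mol L⁻¹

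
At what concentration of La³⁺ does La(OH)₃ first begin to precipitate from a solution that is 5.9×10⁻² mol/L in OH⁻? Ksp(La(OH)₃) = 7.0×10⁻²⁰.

3.4×10⁻¹⁶ M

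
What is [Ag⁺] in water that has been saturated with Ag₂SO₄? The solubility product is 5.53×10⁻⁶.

2.23×10⁻² M

Ag₂SO₄(s) ⇌ 2 Ag⁺(aq) + SO₄²⁻(aq)
Let s be the molar solubility. Then [Ag⁺] = 2s and [SO₄²⁻] = s.
Ksp = [Ag⁺]^2[SO₄²⁻] = (2s)^2 · s = 4s^3 = 5.53×10⁻⁶
s = 1.11×10⁻² M
[Ag⁺] = 2s = 2.23×10⁻² M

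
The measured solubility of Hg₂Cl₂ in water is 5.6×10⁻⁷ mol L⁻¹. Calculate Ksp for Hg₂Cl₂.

Ksp = 7.0×10⁻¹⁹

Hg₂Cl₂(s) ⇌ Hg₂²⁺(aq) + 2 Cl⁻(aq)
Call the molar solubility s, so that [Hg₂²⁺] = s and [Cl⁻] = 2s.
Ksp = [Hg₂²⁺][Cl⁻]^2 = s · (2s)^2 = 4s^3
Ksp = 4 × (5.6×10⁻⁷)^3 = 7.0×10⁻¹⁹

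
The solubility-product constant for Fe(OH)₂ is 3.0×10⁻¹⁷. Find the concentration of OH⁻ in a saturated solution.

3.9×10⁻⁶ M

Fe(OH)₂(s) ⇌ Fe²⁺(aq) + 2 OH⁻(aq)
Let s be the molar solubility. Then [Fe²⁺] = s and [OH⁻] = 2s.
Ksp = [Fe²⁺][OH⁻]^2 = s · (2s)^2 = 4s^3 = 3.0×10⁻¹⁷
s = 2.0×10⁻⁶ M
[OH⁻] = 2s = 3.9×10⁻⁶ M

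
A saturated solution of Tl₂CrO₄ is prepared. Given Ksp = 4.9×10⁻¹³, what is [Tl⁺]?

Tl₂CrO₄(s) ⇌ 2 Tl⁺(aq) + CrO₄²⁻(aq)
Call the molar solubility s, so that [Tl⁺] = 2s and [CrO₄²⁻] = s.
Ksp = [Tl⁺]^2[CrO₄²⁻] = (2s)^2 · s = 4s^3 = 4.9×10⁻¹³
s = 5.0×10⁻⁵ mol/L
[Tl⁺] = 2s = 9.9×10⁻⁵ mol/L

9.9×10⁻⁵ M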